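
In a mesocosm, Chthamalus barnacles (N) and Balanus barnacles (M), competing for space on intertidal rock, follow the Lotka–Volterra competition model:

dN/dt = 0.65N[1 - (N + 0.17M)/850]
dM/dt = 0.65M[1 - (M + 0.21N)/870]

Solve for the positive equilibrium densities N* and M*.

N* ≈ 728, M* ≈ 717

Setting both brackets to zero gives the nullclines N + 0.17M = 850 and 0.21N + M = 870.
Substituting M = 870 - 0.21N into the first: N(1 - 0.17·0.21) = 850 - 0.17·870.
So N* = 702/0.964 = 728, and then M* = 870 - 0.21·728 = 717.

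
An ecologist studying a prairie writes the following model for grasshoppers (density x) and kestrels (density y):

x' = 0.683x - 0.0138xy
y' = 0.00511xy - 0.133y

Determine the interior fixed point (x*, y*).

Set dy/dt = 0 with y > 0: 0.00511x - 0.133 = 0, so x* = 0.133/0.00511 = 26.
Set dx/dt = 0 with x > 0: 0.683 - 0.0138y = 0, so y* = 0.683/0.0138 = 49.5.

x* ≈ 26, y* ≈ 49.5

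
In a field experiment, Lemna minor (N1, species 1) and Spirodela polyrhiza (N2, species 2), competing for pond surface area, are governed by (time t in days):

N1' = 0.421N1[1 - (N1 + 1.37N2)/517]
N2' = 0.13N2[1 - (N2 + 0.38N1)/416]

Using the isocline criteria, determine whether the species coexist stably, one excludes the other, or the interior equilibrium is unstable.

species 2 excludes species 1

Compare the nullcline intercepts: K1/α12 = 517/1.37 = 377 < K2 = 416; K2/α21 = 416/0.38 = 1090 > K1 = 517.
Since the inequalities point opposite ways, species 2 can invade but species 1 cannot.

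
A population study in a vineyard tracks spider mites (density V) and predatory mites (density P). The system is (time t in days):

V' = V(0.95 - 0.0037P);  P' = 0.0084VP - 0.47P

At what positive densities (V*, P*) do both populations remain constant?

V* ≈ 56, P* ≈ 257

Set dP/dt = 0 with P > 0: 0.0084V - 0.47 = 0, so V* = 0.47/0.0084 = 56.
Set dV/dt = 0 with V > 0: 0.95 - 0.0037P = 0, so P* = 0.95/0.0037 = 257.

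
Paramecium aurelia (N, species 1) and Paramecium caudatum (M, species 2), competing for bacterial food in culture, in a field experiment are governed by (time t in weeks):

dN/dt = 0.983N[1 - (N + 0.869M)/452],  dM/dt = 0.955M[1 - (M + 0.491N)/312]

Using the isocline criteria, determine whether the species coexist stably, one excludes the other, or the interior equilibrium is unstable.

stable coexistence

Compare the nullcline intercepts: K1/α12 = 452/0.869 = 520 > K2 = 312; K2/α21 = 312/0.491 = 635 > K1 = 452.
Since both inequalities hold, each species can invade when rare, so the interior equilibrium is stable.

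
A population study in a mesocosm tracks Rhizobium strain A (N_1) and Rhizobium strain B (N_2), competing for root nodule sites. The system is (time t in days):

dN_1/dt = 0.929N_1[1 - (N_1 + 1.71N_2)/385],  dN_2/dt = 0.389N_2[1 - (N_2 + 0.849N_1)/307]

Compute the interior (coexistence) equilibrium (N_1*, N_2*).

N_1* ≈ 310, N_2* ≈ 44

Setting both brackets to zero gives the nullclines N_1 + 1.71N_2 = 385 and 0.849N_1 + N_2 = 307.
Substituting N_2 = 307 - 0.849N_1 into the first: N_1(1 - 1.71·0.849) = 385 - 1.71·307.
So N_1* = -140/-0.452 = 310, and then N_2* = 307 - 0.849·310 = 44.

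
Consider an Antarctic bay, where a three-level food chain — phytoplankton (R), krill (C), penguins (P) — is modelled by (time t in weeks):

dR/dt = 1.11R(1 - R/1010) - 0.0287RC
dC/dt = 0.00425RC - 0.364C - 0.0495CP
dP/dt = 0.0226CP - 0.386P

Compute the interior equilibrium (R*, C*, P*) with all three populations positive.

From dP/dt = 0: 0.0226C* = 0.386, so C* = 17.1.
From dR/dt = 0: 1.11(1 - R*/1010) = 0.0287·17.1, giving R* = 1010·(1 - 0.442) = 564.
From dC/dt = 0: 0.00425·564 - 0.364 = 0.0495P*, so P* = 2.03/0.0495 = 41.1.

R* ≈ 564, C* ≈ 17.1, P* ≈ 41.1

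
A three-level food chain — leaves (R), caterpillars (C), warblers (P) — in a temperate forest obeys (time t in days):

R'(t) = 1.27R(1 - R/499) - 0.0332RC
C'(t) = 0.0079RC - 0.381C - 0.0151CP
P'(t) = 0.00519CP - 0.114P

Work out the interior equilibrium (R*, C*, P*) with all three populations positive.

R* ≈ 212, C* ≈ 22, P* ≈ 85.9

From dP/dt = 0: 0.00519C* = 0.114, so C* = 22.
From dR/dt = 0: 1.27(1 - R*/499) = 0.0332·22, giving R* = 499·(1 - 0.574) = 212.
From dC/dt = 0: 0.0079·212 - 0.381 = 0.0151P*, so P* = 1.3/0.0151 = 85.9.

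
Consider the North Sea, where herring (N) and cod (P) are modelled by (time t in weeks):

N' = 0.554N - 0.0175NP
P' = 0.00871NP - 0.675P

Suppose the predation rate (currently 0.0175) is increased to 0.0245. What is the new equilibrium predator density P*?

At the interior fixed point, setting dN/dt = 0 with N > 0 fixes P* = (prey growth rate)/(NP coefficient) — independent of the other coefficients.
With the change, P* = 0.554/0.0245 = 22.6; it falls from 31.7.

P* ≈ 22.6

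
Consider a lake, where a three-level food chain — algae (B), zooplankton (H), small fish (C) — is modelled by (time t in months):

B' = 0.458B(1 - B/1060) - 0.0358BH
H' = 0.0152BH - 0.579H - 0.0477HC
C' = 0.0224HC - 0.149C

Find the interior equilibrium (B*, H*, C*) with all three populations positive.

B* ≈ 509, H* ≈ 6.65, C* ≈ 150

From dC/dt = 0: 0.0224H* = 0.149, so H* = 6.65.
From dB/dt = 0: 0.458(1 - B*/1060) = 0.0358·6.65, giving B* = 1060·(1 - 0.52) = 509.
From dH/dt = 0: 0.0152·509 - 0.579 = 0.0477C*, so C* = 7.16/0.0477 = 150.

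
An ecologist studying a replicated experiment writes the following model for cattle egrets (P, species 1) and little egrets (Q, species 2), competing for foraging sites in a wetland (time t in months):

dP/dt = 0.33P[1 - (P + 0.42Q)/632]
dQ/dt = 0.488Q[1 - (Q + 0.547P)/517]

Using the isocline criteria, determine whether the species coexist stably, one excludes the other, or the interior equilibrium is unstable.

stable coexistence

Compare the nullcline intercepts: K1/α12 = 632/0.42 = 1500 > K2 = 517; K2/α21 = 517/0.547 = 945 > K1 = 632.
Since both inequalities hold, each species can invade when rare, so the interior equilibrium is stable.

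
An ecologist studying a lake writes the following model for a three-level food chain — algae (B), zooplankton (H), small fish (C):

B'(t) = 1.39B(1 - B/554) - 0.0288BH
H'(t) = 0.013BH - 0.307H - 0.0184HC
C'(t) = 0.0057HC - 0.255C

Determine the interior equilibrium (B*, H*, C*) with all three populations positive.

B* ≈ 40.5, H* ≈ 44.7, C* ≈ 11.9

From dC/dt = 0: 0.0057H* = 0.255, so H* = 44.7.
From dB/dt = 0: 1.39(1 - B*/554) = 0.0288·44.7, giving B* = 554·(1 - 0.927) = 40.5.
From dH/dt = 0: 0.013·40.5 - 0.307 = 0.0184C*, so C* = 0.219/0.0184 = 11.9.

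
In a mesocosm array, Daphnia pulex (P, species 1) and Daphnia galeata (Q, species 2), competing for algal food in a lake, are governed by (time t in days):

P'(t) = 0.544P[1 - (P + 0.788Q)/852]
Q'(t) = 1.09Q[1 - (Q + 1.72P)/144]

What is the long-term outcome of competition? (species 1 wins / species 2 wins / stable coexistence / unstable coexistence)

Compare the nullcline intercepts: K1/α12 = 852/0.788 = 1080 > K2 = 144; K2/α21 = 144/1.72 = 83.7 < K1 = 852.
Since the inequalities point opposite ways, species 1 can invade but species 2 cannot.

species 1 excludes species 2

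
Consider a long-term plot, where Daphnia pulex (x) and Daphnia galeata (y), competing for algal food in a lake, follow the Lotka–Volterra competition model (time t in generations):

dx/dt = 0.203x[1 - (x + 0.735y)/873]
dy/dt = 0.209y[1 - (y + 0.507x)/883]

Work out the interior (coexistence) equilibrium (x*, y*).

x* ≈ 357, y* ≈ 702

Setting both brackets to zero gives the nullclines x + 0.735y = 873 and 0.507x + y = 883.
Substituting y = 883 - 0.507x into the first: x(1 - 0.735·0.507) = 873 - 0.735·883.
So x* = 224/0.627 = 357, and then y* = 883 - 0.507·357 = 702.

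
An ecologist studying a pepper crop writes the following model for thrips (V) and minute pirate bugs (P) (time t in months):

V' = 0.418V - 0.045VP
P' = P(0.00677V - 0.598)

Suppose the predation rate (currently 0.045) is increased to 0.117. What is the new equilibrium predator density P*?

At the interior fixed point, setting dV/dt = 0 with V > 0 fixes P* = (prey growth rate)/(VP coefficient) — independent of the other coefficients.
With the change, P* = 0.418/0.117 = 3.57; it falls from 9.29.

P* ≈ 3.57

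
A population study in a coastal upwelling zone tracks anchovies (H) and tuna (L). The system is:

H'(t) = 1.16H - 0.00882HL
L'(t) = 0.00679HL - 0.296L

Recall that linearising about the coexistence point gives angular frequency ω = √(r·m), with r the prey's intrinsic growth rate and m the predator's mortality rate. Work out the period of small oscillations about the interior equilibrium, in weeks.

T ≈ 10.7 weeks

Here r = 1.16 and m = 0.296, so r·m = 0.343.
ω = √0.343 = 0.586 per week, hence T = 2π/ω ≈ 10.7 weeks.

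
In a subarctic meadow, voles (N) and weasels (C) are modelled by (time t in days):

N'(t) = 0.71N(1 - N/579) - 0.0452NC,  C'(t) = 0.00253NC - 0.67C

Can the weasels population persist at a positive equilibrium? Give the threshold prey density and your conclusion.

Threshold N = 265; K > 265, so yes, the predator persists.

The predator equation gives dC/dt > 0 only when N > 0.67/0.00253 = 265.
Without the predator, N → K = 579. Since 579 > 265, the predator can invade and persist.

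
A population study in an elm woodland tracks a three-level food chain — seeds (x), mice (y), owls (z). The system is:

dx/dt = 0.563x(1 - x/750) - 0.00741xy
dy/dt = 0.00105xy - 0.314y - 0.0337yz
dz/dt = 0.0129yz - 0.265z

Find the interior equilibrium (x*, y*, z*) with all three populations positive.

x* ≈ 547, y* ≈ 20.5, z* ≈ 7.73

From dz/dt = 0: 0.0129y* = 0.265, so y* = 20.5.
From dx/dt = 0: 0.563(1 - x*/750) = 0.00741·20.5, giving x* = 750·(1 - 0.27) = 547.
From dy/dt = 0: 0.00105·547 - 0.314 = 0.0337z*, so z* = 0.261/0.0337 = 7.73.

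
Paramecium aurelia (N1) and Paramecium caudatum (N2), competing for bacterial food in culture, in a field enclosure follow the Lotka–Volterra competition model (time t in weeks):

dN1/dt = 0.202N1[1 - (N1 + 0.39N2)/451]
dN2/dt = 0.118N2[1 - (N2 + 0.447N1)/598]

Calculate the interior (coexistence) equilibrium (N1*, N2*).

Setting both brackets to zero gives the nullclines N1 + 0.39N2 = 451 and 0.447N1 + N2 = 598.
Substituting N2 = 598 - 0.447N1 into the first: N1(1 - 0.39·0.447) = 451 - 0.39·598.
So N1* = 218/0.826 = 264, and then N2* = 598 - 0.447·264 = 480.

N1* ≈ 264, N2* ≈ 480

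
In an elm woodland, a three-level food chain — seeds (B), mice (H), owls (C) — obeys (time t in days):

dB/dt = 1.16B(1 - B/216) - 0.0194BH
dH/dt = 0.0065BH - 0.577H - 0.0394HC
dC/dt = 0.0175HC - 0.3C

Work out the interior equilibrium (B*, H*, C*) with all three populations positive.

B* ≈ 154, H* ≈ 17.1, C* ≈ 10.8

From dC/dt = 0: 0.0175H* = 0.3, so H* = 17.1.
From dB/dt = 0: 1.16(1 - B*/216) = 0.0194·17.1, giving B* = 216·(1 - 0.287) = 154.
From dH/dt = 0: 0.0065·154 - 0.577 = 0.0394C*, so C* = 0.424/0.0394 = 10.8.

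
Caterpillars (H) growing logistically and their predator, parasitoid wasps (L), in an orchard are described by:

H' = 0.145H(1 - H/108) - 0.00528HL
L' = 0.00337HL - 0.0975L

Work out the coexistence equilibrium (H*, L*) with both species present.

H* ≈ 28.9, L* ≈ 20.1

From dL/dt = 0 with L > 0: 0.00337H* = 0.0975, so H* = 28.9.
Substitute into dH/dt = 0: 0.145(1 - 28.9/108) = 0.00528L*.
The bracket is 0.732, giving L* = 0.106/0.00528 = 20.1.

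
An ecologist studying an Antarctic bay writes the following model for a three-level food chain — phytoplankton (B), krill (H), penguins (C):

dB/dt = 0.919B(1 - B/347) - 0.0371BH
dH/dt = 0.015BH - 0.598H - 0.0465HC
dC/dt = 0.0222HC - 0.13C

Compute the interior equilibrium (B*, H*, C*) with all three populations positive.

From dC/dt = 0: 0.0222H* = 0.13, so H* = 5.86.
From dB/dt = 0: 0.919(1 - B*/347) = 0.0371·5.86, giving B* = 347·(1 - 0.236) = 265.
From dH/dt = 0: 0.015·265 - 0.598 = 0.0465C*, so C* = 3.38/0.0465 = 72.6.

B* ≈ 265, H* ≈ 5.86, C* ≈ 72.6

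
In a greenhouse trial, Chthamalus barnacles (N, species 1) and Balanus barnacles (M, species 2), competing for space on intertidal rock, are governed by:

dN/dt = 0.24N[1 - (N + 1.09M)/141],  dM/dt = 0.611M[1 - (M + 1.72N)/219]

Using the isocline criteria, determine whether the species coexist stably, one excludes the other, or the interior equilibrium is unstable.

unstable coexistence (outcome depends on initial conditions)

Compare the nullcline intercepts: K1/α12 = 141/1.09 = 129 < K2 = 219; K2/α21 = 219/1.72 = 127 < K1 = 141.
Since both are reversed, neither can invade when rare; the interior point is a saddle.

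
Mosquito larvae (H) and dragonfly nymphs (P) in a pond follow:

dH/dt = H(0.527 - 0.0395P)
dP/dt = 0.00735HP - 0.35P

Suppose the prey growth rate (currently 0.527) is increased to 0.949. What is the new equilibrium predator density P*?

At the interior fixed point, setting dH/dt = 0 with H > 0 fixes P* = (prey growth rate)/(HP coefficient) — independent of the other coefficients.
With the change, P* = 0.949/0.0395 = 24; it rises from 13.3.

P* ≈ 24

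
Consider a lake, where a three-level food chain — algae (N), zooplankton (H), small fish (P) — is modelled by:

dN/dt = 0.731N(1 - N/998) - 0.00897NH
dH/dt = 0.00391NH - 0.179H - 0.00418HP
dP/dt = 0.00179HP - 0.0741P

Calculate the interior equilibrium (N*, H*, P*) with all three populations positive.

N* ≈ 491, H* ≈ 41.4, P* ≈ 417

From dP/dt = 0: 0.00179H* = 0.0741, so H* = 41.4.
From dN/dt = 0: 0.731(1 - N*/998) = 0.00897·41.4, giving N* = 998·(1 - 0.508) = 491.
From dH/dt = 0: 0.00391·491 - 0.179 = 0.00418P*, so P* = 1.74/0.00418 = 417.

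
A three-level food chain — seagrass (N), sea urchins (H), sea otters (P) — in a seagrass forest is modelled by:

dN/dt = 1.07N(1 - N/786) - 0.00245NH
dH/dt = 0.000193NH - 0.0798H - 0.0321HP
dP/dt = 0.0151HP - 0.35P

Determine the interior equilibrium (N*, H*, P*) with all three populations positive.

N* ≈ 744, H* ≈ 23.2, P* ≈ 1.99

From dP/dt = 0: 0.0151H* = 0.35, so H* = 23.2.
From dN/dt = 0: 1.07(1 - N*/786) = 0.00245·23.2, giving N* = 786·(1 - 0.0531) = 744.
From dH/dt = 0: 0.000193·744 - 0.0798 = 0.0321P*, so P* = 0.0638/0.0321 = 1.99.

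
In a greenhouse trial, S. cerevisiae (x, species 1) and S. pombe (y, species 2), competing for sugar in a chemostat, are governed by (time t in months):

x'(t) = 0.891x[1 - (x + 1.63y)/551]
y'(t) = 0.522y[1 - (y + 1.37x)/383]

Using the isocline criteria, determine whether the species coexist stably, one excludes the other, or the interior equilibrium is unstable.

unstable coexistence (outcome depends on initial conditions)

Compare the nullcline intercepts: K1/α12 = 551/1.63 = 338 < K2 = 383; K2/α21 = 383/1.37 = 280 < K1 = 551.
Since both are reversed, neither can invade when rare; the interior point is a saddle.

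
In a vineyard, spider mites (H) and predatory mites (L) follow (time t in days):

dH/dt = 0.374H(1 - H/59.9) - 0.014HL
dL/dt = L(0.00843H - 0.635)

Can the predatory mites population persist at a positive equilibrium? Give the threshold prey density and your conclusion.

The predator equation gives dL/dt > 0 only when H > 0.635/0.00843 = 75.3.
Without the predator, H → K = 59.9. Since 59.9 < 75.3, the predator cannot invade.

Threshold H = 75.3; K < 75.3, so no, the predator goes extinct.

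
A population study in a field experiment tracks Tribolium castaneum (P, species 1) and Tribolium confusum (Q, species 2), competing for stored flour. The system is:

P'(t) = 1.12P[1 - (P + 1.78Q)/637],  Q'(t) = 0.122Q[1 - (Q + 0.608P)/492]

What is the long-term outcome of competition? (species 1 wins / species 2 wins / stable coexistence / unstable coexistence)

Compare the nullcline intercepts: K1/α12 = 637/1.78 = 358 < K2 = 492; K2/α21 = 492/0.608 = 809 > K1 = 637.
Since the inequalities point opposite ways, species 2 can invade but species 1 cannot.

species 2 excludes species 1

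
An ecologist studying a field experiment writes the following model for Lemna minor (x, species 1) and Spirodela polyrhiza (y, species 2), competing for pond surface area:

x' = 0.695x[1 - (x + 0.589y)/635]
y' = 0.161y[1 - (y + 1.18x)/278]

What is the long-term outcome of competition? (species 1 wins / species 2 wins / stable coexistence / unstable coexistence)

Compare the nullcline intercepts: K1/α12 = 635/0.589 = 1080 > K2 = 278; K2/α21 = 278/1.18 = 236 < K1 = 635.
Since the inequalities point opposite ways, species 1 can invade but species 2 cannot.

species 1 excludes species 2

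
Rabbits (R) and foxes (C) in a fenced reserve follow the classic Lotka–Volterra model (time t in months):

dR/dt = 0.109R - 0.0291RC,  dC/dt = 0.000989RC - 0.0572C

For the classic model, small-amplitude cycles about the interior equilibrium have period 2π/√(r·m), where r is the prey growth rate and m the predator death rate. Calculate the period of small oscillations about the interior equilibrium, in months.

T ≈ 79.6 months

Here r = 0.109 and m = 0.0572, so r·m = 0.00623.
ω = √0.00623 = 0.079 per month, hence T = 2π/ω ≈ 79.6 months.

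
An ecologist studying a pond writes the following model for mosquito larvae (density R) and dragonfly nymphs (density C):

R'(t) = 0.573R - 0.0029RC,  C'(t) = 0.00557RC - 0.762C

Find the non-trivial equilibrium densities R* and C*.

Set dC/dt = 0 with C > 0: 0.00557R - 0.762 = 0, so R* = 0.762/0.00557 = 137.
Set dR/dt = 0 with R > 0: 0.573 - 0.0029C = 0, so C* = 0.573/0.0029 = 198.

R* ≈ 137, C* ≈ 198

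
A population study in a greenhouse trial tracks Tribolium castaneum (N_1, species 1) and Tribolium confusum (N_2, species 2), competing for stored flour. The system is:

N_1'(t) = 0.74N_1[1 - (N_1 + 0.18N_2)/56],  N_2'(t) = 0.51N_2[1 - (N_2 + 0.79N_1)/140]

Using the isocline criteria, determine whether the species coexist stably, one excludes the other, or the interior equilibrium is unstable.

Compare the nullcline intercepts: K1/α12 = 56/0.18 = 311 > K2 = 140; K2/α21 = 140/0.79 = 177 > K1 = 56.
Since both inequalities hold, each species can invade when rare, so the interior equilibrium is stable.

stable coexistence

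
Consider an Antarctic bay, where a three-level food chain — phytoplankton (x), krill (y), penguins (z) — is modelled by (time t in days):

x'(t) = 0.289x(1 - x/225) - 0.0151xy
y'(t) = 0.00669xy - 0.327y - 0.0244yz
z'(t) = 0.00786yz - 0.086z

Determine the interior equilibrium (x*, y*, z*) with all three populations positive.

From dz/dt = 0: 0.00786y* = 0.086, so y* = 10.9.
From dx/dt = 0: 0.289(1 - x*/225) = 0.0151·10.9, giving x* = 225·(1 - 0.572) = 96.4.
From dy/dt = 0: 0.00669·96.4 - 0.327 = 0.0244z*, so z* = 0.318/0.0244 = 13.

x* ≈ 96.4, y* ≈ 10.9, z* ≈ 13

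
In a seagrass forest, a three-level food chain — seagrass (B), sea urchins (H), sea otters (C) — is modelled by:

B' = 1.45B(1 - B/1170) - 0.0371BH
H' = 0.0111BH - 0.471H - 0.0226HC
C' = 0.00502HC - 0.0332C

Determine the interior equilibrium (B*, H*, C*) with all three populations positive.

B* ≈ 972, H* ≈ 6.61, C* ≈ 457

From dC/dt = 0: 0.00502H* = 0.0332, so H* = 6.61.
From dB/dt = 0: 1.45(1 - B*/1170) = 0.0371·6.61, giving B* = 1170·(1 - 0.169) = 972.
From dH/dt = 0: 0.0111·972 - 0.471 = 0.0226C*, so C* = 10.3/0.0226 = 457.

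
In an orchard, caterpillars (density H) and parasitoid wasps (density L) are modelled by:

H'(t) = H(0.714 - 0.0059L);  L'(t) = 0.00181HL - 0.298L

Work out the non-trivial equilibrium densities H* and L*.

H* ≈ 165, L* ≈ 121

Set dL/dt = 0 with L > 0: 0.00181H - 0.298 = 0, so H* = 0.298/0.00181 = 165.
Set dH/dt = 0 with H > 0: 0.714 - 0.0059L = 0, so L* = 0.714/0.0059 = 121.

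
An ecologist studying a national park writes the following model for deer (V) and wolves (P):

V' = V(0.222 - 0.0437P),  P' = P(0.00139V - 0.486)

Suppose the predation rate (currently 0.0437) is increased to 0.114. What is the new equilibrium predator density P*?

At the interior fixed point, setting dV/dt = 0 with V > 0 fixes P* = (prey growth rate)/(VP coefficient) — independent of the other coefficients.
With the change, P* = 0.222/0.114 = 1.95; it falls from 5.08.

P* ≈ 1.95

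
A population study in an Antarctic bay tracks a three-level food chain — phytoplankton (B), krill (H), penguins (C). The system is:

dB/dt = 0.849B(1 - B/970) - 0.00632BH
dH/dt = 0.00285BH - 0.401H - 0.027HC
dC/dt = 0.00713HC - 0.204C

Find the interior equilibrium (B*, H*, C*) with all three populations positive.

From dC/dt = 0: 0.00713H* = 0.204, so H* = 28.6.
From dB/dt = 0: 0.849(1 - B*/970) = 0.00632·28.6, giving B* = 970·(1 - 0.213) = 763.
From dH/dt = 0: 0.00285·763 - 0.401 = 0.027C*, so C* = 1.77/0.027 = 65.7.

B* ≈ 763, H* ≈ 28.6, C* ≈ 65.7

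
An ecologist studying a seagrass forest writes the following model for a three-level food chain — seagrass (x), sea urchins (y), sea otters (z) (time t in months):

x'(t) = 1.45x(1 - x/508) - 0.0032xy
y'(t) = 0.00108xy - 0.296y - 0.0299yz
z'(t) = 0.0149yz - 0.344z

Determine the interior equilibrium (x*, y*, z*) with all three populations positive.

From dz/dt = 0: 0.0149y* = 0.344, so y* = 23.1.
From dx/dt = 0: 1.45(1 - x*/508) = 0.0032·23.1, giving x* = 508·(1 - 0.051) = 482.
From dy/dt = 0: 0.00108·482 - 0.296 = 0.0299z*, so z* = 0.225/0.0299 = 7.51.

x* ≈ 482, y* ≈ 23.1, z* ≈ 7.51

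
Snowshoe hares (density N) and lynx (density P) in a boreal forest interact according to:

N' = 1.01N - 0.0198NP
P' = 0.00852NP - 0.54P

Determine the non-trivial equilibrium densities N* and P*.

N* ≈ 63.4, P* ≈ 51

Set dP/dt = 0 with P > 0: 0.00852N - 0.54 = 0, so N* = 0.54/0.00852 = 63.4.
Set dN/dt = 0 with N > 0: 1.01 - 0.0198P = 0, so P* = 1.01/0.0198 = 51.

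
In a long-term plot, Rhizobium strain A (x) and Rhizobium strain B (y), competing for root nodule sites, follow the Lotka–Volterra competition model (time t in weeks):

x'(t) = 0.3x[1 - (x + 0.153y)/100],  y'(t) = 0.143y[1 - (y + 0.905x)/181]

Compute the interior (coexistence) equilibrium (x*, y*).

Setting both brackets to zero gives the nullclines x + 0.153y = 100 and 0.905x + y = 181.
Substituting y = 181 - 0.905x into the first: x(1 - 0.153·0.905) = 100 - 0.153·181.
So x* = 72.3/0.862 = 83.9, and then y* = 181 - 0.905·83.9 = 105.

x* ≈ 83.9, y* ≈ 105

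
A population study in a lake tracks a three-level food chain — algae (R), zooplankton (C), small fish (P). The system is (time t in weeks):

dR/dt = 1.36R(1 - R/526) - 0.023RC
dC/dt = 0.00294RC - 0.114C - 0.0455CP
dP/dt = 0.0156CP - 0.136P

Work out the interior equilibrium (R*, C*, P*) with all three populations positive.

From dP/dt = 0: 0.0156C* = 0.136, so C* = 8.72.
From dR/dt = 0: 1.36(1 - R*/526) = 0.023·8.72, giving R* = 526·(1 - 0.147) = 448.
From dC/dt = 0: 0.00294·448 - 0.114 = 0.0455P*, so P* = 1.2/0.0455 = 26.5.

R* ≈ 448, C* ≈ 8.72, P* ≈ 26.5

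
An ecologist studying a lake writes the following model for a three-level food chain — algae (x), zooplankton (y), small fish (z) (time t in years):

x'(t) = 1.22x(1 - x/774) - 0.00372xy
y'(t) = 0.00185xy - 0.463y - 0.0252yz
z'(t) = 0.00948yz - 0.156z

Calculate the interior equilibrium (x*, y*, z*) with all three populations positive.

x* ≈ 735, y* ≈ 16.5, z* ≈ 35.6

From dz/dt = 0: 0.00948y* = 0.156, so y* = 16.5.
From dx/dt = 0: 1.22(1 - x*/774) = 0.00372·16.5, giving x* = 774·(1 - 0.0502) = 735.
From dy/dt = 0: 0.00185·735 - 0.463 = 0.0252z*, so z* = 0.897/0.0252 = 35.6.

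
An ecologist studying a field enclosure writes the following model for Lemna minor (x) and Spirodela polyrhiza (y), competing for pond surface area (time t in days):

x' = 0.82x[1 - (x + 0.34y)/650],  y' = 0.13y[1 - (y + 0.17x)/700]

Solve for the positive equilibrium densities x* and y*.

Setting both brackets to zero gives the nullclines x + 0.34y = 650 and 0.17x + y = 700.
Substituting y = 700 - 0.17x into the first: x(1 - 0.34·0.17) = 650 - 0.34·700.
So x* = 412/0.942 = 437, and then y* = 700 - 0.17·437 = 626.

x* ≈ 437, y* ≈ 626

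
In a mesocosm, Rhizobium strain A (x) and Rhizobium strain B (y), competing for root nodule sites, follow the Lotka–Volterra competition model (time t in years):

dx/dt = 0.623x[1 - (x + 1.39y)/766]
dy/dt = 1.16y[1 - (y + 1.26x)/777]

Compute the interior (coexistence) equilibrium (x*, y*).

x* ≈ 418, y* ≈ 250

Setting both brackets to zero gives the nullclines x + 1.39y = 766 and 1.26x + y = 777.
Substituting y = 777 - 1.26x into the first: x(1 - 1.39·1.26) = 766 - 1.39·777.
So x* = -314/-0.751 = 418, and then y* = 777 - 1.26·418 = 250.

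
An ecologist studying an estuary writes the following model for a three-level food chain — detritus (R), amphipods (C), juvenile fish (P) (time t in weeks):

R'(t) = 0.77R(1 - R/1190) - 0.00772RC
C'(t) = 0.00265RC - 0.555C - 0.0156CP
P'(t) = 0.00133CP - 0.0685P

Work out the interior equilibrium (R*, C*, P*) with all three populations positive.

From dP/dt = 0: 0.00133C* = 0.0685, so C* = 51.5.
From dR/dt = 0: 0.77(1 - R*/1190) = 0.00772·51.5, giving R* = 1190·(1 - 0.516) = 576.
From dC/dt = 0: 0.00265·576 - 0.555 = 0.0156P*, so P* = 0.97/0.0156 = 62.2.

R* ≈ 576, C* ≈ 51.5, P* ≈ 62.2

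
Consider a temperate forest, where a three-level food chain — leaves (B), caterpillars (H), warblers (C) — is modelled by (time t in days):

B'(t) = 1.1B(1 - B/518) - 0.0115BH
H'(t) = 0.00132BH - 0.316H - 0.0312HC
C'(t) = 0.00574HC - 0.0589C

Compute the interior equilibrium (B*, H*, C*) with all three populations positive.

B* ≈ 462, H* ≈ 10.3, C* ≈ 9.44

From dC/dt = 0: 0.00574H* = 0.0589, so H* = 10.3.
From dB/dt = 0: 1.1(1 - B*/518) = 0.0115·10.3, giving B* = 518·(1 - 0.107) = 462.
From dH/dt = 0: 0.00132·462 - 0.316 = 0.0312C*, so C* = 0.294/0.0312 = 9.44.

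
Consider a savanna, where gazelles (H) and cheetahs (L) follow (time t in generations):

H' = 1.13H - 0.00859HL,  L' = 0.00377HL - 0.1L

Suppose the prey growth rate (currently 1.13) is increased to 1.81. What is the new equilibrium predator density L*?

At the interior fixed point, setting dH/dt = 0 with H > 0 fixes L* = (prey growth rate)/(HL coefficient) — independent of the other coefficients.
With the change, L* = 1.81/0.00859 = 211; it rises from 132.

L* ≈ 211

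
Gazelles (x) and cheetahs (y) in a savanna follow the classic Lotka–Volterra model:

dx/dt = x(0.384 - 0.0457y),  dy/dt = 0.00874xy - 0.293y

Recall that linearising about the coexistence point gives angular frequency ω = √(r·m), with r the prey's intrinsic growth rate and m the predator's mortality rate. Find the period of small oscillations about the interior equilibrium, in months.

Here r = 0.384 and m = 0.293, so r·m = 0.113.
ω = √0.113 = 0.335 per month, hence T = 2π/ω ≈ 18.7 months.

T ≈ 18.7 months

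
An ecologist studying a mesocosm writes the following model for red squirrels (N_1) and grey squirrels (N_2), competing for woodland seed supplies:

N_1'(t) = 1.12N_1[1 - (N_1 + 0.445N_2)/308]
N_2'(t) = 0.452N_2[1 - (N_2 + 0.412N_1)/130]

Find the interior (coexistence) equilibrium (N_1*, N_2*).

N_1* ≈ 306, N_2* ≈ 3.8

Setting both brackets to zero gives the nullclines N_1 + 0.445N_2 = 308 and 0.412N_1 + N_2 = 130.
Substituting N_2 = 130 - 0.412N_1 into the first: N_1(1 - 0.445·0.412) = 308 - 0.445·130.
So N_1* = 250/0.817 = 306, and then N_2* = 130 - 0.412·306 = 3.8.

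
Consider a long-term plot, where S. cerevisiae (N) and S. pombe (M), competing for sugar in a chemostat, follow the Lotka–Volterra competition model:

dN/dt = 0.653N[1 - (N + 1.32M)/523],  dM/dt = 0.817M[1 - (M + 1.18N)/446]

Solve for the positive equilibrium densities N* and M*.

N* ≈ 118, M* ≈ 307

Setting both brackets to zero gives the nullclines N + 1.32M = 523 and 1.18N + M = 446.
Substituting M = 446 - 1.18N into the first: N(1 - 1.32·1.18) = 523 - 1.32·446.
So N* = -65.7/-0.558 = 118, and then M* = 446 - 1.18·118 = 307.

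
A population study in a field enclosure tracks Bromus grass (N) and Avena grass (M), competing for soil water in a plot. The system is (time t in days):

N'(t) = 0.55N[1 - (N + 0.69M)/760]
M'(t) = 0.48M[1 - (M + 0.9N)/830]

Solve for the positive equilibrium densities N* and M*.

N* ≈ 494, M* ≈ 385

Setting both brackets to zero gives the nullclines N + 0.69M = 760 and 0.9N + M = 830.
Substituting M = 830 - 0.9N into the first: N(1 - 0.69·0.9) = 760 - 0.69·830.
So N* = 187/0.379 = 494, and then M* = 830 - 0.9·494 = 385.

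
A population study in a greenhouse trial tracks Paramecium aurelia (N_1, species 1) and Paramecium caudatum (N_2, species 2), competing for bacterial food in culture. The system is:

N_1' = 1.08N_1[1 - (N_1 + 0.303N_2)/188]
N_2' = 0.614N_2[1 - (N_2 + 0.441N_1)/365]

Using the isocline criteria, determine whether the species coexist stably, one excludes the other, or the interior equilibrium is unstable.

Compare the nullcline intercepts: K1/α12 = 188/0.303 = 620 > K2 = 365; K2/α21 = 365/0.441 = 828 > K1 = 188.
Since both inequalities hold, each species can invade when rare, so the interior equilibrium is stable.

stable coexistence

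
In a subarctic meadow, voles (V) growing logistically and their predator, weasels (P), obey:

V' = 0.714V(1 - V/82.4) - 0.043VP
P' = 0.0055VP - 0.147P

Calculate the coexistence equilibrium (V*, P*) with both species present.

V* ≈ 26.7, P* ≈ 11.2

From dP/dt = 0 with P > 0: 0.0055V* = 0.147, so V* = 26.7.
Substitute into dV/dt = 0: 0.714(1 - 26.7/82.4) = 0.043P*.
The bracket is 0.676, giving P* = 0.482/0.043 = 11.2.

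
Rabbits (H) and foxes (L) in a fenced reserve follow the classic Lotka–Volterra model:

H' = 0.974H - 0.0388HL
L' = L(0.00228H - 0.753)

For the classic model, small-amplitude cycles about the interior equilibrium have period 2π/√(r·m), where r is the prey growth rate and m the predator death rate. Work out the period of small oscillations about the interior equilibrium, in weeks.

Here r = 0.974 and m = 0.753, so r·m = 0.733.
ω = √0.733 = 0.856 per week, hence T = 2π/ω ≈ 7.34 weeks.

T ≈ 7.34 weeks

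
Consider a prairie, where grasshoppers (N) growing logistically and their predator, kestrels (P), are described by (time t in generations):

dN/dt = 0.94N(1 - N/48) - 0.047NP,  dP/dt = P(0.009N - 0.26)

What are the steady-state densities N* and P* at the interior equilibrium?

From dP/dt = 0 with P > 0: 0.009N* = 0.26, so N* = 28.9.
Substitute into dN/dt = 0: 0.94(1 - 28.9/48) = 0.047P*.
The bracket is 0.398, giving P* = 0.374/0.047 = 7.96.

N* ≈ 28.9, P* ≈ 7.96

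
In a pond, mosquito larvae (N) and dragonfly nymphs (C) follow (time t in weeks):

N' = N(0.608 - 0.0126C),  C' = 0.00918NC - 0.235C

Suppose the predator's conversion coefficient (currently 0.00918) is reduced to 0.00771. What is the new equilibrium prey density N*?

At the interior fixed point, setting dC/dt = 0 with C > 0 fixes N* = (predator death rate)/(NC coefficient) — independent of the other coefficients.
With the change, N* = 0.235/0.00771 = 30.5; it rises from 25.6.

N* ≈ 30.5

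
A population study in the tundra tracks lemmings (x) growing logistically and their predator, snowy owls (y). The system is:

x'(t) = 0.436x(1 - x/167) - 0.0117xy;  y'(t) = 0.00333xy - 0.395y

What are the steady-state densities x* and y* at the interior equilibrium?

From dy/dt = 0 with y > 0: 0.00333x* = 0.395, so x* = 119.
Substitute into dx/dt = 0: 0.436(1 - 119/167) = 0.0117y*.
The bracket is 0.29, giving y* = 0.126/0.0117 = 10.8.

x* ≈ 119, y* ≈ 10.8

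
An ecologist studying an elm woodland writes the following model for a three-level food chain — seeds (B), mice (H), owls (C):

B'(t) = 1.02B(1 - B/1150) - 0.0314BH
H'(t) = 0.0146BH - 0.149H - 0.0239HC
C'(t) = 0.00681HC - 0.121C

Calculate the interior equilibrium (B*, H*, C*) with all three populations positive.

B* ≈ 521, H* ≈ 17.8, C* ≈ 312

From dC/dt = 0: 0.00681H* = 0.121, so H* = 17.8.
From dB/dt = 0: 1.02(1 - B*/1150) = 0.0314·17.8, giving B* = 1150·(1 - 0.547) = 521.
From dH/dt = 0: 0.0146·521 - 0.149 = 0.0239C*, so C* = 7.46/0.0239 = 312.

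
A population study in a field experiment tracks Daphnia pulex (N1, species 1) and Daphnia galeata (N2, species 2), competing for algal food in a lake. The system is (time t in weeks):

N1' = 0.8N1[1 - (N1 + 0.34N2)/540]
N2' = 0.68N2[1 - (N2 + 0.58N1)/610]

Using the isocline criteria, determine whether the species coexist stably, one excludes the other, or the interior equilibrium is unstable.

Compare the nullcline intercepts: K1/α12 = 540/0.34 = 1590 > K2 = 610; K2/α21 = 610/0.58 = 1050 > K1 = 540.
Since both inequalities hold, each species can invade when rare, so the interior equilibrium is stable.

stable coexistence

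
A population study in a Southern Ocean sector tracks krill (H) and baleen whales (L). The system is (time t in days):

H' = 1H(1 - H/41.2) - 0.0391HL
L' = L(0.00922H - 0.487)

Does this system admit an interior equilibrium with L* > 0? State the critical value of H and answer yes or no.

Threshold H = 52.8; K < 52.8, so no, the predator goes extinct.

The predator equation gives dL/dt > 0 only when H > 0.487/0.00922 = 52.8.
Without the predator, H → K = 41.2. Since 41.2 < 52.8, the predator cannot invade.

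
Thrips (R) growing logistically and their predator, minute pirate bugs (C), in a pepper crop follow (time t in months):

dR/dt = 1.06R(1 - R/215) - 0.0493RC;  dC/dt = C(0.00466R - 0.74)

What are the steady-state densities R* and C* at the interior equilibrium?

From dC/dt = 0 with C > 0: 0.00466R* = 0.74, so R* = 159.
Substitute into dR/dt = 0: 1.06(1 - 159/215) = 0.0493C*.
The bracket is 0.261, giving C* = 0.277/0.0493 = 5.62.

R* ≈ 159, C* ≈ 5.62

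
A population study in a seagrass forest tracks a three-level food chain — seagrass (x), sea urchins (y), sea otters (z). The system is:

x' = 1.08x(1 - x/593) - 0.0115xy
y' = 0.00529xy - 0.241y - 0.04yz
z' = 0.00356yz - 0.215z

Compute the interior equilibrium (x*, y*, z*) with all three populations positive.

x* ≈ 212, y* ≈ 60.4, z* ≈ 22

From dz/dt = 0: 0.00356y* = 0.215, so y* = 60.4.
From dx/dt = 0: 1.08(1 - x*/593) = 0.0115·60.4, giving x* = 593·(1 - 0.643) = 212.
From dy/dt = 0: 0.00529·212 - 0.241 = 0.04z*, so z* = 0.879/0.04 = 22.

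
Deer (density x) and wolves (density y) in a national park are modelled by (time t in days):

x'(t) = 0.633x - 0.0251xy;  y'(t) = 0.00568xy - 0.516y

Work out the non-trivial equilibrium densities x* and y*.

x* ≈ 90.8, y* ≈ 25.2

Set dy/dt = 0 with y > 0: 0.00568x - 0.516 = 0, so x* = 0.516/0.00568 = 90.8.
Set dx/dt = 0 with x > 0: 0.633 - 0.0251y = 0, so y* = 0.633/0.0251 = 25.2.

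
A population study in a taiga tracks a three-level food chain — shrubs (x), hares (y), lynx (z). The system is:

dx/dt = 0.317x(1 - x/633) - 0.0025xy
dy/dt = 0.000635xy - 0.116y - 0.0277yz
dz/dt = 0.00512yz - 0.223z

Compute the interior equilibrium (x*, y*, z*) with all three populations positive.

From dz/dt = 0: 0.00512y* = 0.223, so y* = 43.6.
From dx/dt = 0: 0.317(1 - x*/633) = 0.0025·43.6, giving x* = 633·(1 - 0.343) = 416.
From dy/dt = 0: 0.000635·416 - 0.116 = 0.0277z*, so z* = 0.148/0.0277 = 5.34.

x* ≈ 416, y* ≈ 43.6, z* ≈ 5.34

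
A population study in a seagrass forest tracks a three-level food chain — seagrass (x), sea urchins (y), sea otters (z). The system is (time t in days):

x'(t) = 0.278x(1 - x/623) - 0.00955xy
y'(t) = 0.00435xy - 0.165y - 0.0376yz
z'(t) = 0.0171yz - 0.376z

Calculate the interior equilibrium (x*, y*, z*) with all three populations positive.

x* ≈ 152, y* ≈ 22, z* ≈ 13.2

From dz/dt = 0: 0.0171y* = 0.376, so y* = 22.
From dx/dt = 0: 0.278(1 - x*/623) = 0.00955·22, giving x* = 623·(1 - 0.755) = 152.
From dy/dt = 0: 0.00435·152 - 0.165 = 0.0376z*, so z* = 0.498/0.0376 = 13.2.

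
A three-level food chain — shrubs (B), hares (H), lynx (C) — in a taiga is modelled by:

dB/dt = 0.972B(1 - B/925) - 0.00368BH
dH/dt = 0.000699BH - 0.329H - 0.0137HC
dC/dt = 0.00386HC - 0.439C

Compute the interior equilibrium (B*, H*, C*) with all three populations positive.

B* ≈ 527, H* ≈ 114, C* ≈ 2.86

From dC/dt = 0: 0.00386H* = 0.439, so H* = 114.
From dB/dt = 0: 0.972(1 - B*/925) = 0.00368·114, giving B* = 925·(1 - 0.431) = 527.
From dH/dt = 0: 0.000699·527 - 0.329 = 0.0137C*, so C* = 0.0392/0.0137 = 2.86.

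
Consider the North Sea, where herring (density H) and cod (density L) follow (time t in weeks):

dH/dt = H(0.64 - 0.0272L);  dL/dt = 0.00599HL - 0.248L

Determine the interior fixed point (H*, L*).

Set dL/dt = 0 with L > 0: 0.00599H - 0.248 = 0, so H* = 0.248/0.00599 = 41.4.
Set dH/dt = 0 with H > 0: 0.64 - 0.0272L = 0, so L* = 0.64/0.0272 = 23.5.

H* ≈ 41.4, L* ≈ 23.5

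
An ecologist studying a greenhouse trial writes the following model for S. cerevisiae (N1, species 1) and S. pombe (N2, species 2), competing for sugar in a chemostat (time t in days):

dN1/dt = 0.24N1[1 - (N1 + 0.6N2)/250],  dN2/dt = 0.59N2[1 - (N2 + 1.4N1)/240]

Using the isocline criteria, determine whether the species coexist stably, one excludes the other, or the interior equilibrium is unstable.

species 1 excludes species 2

Compare the nullcline intercepts: K1/α12 = 250/0.6 = 417 > K2 = 240; K2/α21 = 240/1.4 = 171 < K1 = 250.
Since the inequalities point opposite ways, species 1 can invade but species 2 cannot.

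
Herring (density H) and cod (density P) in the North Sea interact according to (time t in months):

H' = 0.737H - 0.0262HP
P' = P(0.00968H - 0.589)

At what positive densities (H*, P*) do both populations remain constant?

Set dP/dt = 0 with P > 0: 0.00968H - 0.589 = 0, so H* = 0.589/0.00968 = 60.8.
Set dH/dt = 0 with H > 0: 0.737 - 0.0262P = 0, so P* = 0.737/0.0262 = 28.1.

H* ≈ 60.8, P* ≈ 28.1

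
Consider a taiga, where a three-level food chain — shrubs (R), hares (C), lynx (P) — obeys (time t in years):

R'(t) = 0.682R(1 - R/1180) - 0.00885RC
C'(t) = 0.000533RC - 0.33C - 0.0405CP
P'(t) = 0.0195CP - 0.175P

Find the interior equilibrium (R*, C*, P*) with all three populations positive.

R* ≈ 1040, C* ≈ 8.97, P* ≈ 5.57

From dP/dt = 0: 0.0195C* = 0.175, so C* = 8.97.
From dR/dt = 0: 0.682(1 - R*/1180) = 0.00885·8.97, giving R* = 1180·(1 - 0.116) = 1040.
From dC/dt = 0: 0.000533·1040 - 0.33 = 0.0405P*, so P* = 0.226/0.0405 = 5.57.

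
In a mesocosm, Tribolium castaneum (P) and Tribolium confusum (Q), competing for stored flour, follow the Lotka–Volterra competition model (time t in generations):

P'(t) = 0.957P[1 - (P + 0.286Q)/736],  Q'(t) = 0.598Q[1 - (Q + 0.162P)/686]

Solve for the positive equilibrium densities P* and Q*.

P* ≈ 566, Q* ≈ 594

Setting both brackets to zero gives the nullclines P + 0.286Q = 736 and 0.162P + Q = 686.
Substituting Q = 686 - 0.162P into the first: P(1 - 0.286·0.162) = 736 - 0.286·686.
So P* = 540/0.954 = 566, and then Q* = 686 - 0.162·566 = 594.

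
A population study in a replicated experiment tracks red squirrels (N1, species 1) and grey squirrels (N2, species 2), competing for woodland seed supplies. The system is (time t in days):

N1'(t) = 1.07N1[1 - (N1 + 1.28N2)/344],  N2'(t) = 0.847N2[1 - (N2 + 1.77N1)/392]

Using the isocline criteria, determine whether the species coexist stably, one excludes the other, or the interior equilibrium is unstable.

Compare the nullcline intercepts: K1/α12 = 344/1.28 = 269 < K2 = 392; K2/α21 = 392/1.77 = 221 < K1 = 344.
Since both are reversed, neither can invade when rare; the interior point is a saddle.

unstable coexistence (outcome depends on initial conditions)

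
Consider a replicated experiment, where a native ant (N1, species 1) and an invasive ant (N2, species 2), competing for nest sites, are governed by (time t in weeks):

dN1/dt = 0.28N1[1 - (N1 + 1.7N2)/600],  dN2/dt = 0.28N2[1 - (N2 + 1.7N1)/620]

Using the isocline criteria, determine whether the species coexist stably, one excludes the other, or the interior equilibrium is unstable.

Compare the nullcline intercepts: K1/α12 = 600/1.7 = 353 < K2 = 620; K2/α21 = 620/1.7 = 365 < K1 = 600.
Since both are reversed, neither can invade when rare; the interior point is a saddle.

unstable coexistence (outcome depends on initial conditions)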